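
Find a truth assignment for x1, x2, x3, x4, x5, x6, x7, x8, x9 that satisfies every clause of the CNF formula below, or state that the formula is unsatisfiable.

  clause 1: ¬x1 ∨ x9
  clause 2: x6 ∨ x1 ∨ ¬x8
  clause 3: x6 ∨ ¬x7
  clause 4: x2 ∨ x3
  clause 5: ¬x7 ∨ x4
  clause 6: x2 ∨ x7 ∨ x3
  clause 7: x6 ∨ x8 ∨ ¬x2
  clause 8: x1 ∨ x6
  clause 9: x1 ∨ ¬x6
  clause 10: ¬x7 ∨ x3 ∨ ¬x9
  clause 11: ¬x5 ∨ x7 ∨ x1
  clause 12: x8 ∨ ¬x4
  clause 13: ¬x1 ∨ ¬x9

Branch on x1: set x1 = False.
Unit clause (x6) forces x6 = True.
But (¬x6) is also a unit clause — contradiction.
Backtrack on x1: now try x1 = True.
Unit clause (x9) forces x9 = True.
But (¬x9) is also a unit clause — contradiction.
Either choice for x1 ends in contradiction.

UNSATISFIABLE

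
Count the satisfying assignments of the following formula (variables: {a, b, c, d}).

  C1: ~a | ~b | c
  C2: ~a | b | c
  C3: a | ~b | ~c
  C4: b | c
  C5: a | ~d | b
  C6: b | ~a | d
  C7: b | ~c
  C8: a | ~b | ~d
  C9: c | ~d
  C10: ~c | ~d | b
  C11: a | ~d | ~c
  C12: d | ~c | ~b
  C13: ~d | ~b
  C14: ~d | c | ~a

1

There are 2^4 = 16 truth assignments over (a, b, c, d).
Check each against the 14 clauses (columns in the order a, b, c, d):
  F F F F  ✗ fails (b | c)
  F F F T  ✗ fails (b | c)
  F F T F  ✗ fails (b | ~c)
  F F T T  ✗ fails (a | ~d | b)
  F T F F  ✓ satisfies all
  F T F T  ✗ fails (a | ~b | ~d)
  F T T F  ✗ fails (a | ~b | ~c)
  F T T T  ✗ fails (a | ~b | ~c)
  T F F F  ✗ fails (~a | b | c)
  T F F T  ✗ fails (~a | b | c)
  T F T F  ✗ fails (b | ~a | d)
  T F T T  ✗ fails (b | ~c)
  T T F F  ✗ fails (~a | ~b | c)
  T T F T  ✗ fails (~a | ~b | c)
  T T T F  ✗ fails (d | ~c | ~b)
  T T T T  ✗ fails (~d | ~b)
1 of the 16 rows is a model.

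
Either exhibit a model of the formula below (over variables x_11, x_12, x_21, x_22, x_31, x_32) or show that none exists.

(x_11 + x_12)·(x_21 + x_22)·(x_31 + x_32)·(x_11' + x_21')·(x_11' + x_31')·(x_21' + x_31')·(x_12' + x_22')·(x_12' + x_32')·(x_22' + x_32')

Suppose x_11 = 1.
(x_21') alone gives x_21 = 0.
(x_22) alone gives x_22 = 1.
(x_31') alone gives x_31 = 0.
(x_32) alone gives x_32 = 1.
But (x_32') is also a unit clause — contradiction.
That branch fails; take x_11 = 0 instead.
(x_12) alone gives x_12 = 1.
(x_22') alone gives x_22 = 0.
(x_21) alone gives x_21 = 1.
(x_31') alone gives x_31 = 0.
(x_32) alone gives x_32 = 1.
But (x_32') is also a unit clause — contradiction.
Neither x_11 = 1 nor x_11 = 0 works.

UNSATISFIABLE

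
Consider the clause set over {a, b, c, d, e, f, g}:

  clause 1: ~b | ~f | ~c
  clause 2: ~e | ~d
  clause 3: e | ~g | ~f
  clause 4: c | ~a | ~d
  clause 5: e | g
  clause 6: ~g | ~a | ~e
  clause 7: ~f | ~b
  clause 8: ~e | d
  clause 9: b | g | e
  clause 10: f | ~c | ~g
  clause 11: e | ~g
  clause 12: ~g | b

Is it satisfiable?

Suppose e = 0.
The clause (g) is unit, so g = 1.
Now (~g) is unsatisfied and unit — conflict.
Undo e and try e = 1.
The clause (~d) is unit, so d = 0.
Now (d) is unsatisfied and unit — conflict.
Neither e = 1 nor e = 0 works.
No assignment satisfies every clause.

No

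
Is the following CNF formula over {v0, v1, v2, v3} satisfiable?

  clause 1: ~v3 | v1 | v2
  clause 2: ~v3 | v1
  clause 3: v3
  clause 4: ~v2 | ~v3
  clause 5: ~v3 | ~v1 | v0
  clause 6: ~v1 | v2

No, unsatisfiable

The clause (v3) is unit, so v3 = 1.
The clause (v1) is unit, so v1 = 1.
The clause (~v2) is unit, so v2 = 0.
That conflicts with the unit clause (v2).
No assignment satisfies every clause.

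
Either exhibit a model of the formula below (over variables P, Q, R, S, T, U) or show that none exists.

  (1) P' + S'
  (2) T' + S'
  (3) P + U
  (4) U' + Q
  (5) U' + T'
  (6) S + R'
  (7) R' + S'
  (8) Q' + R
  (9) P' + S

Branch on P: set P = 0.
From the singleton clause (U), U = 1.
From the singleton clause (Q), Q = 1.
From the singleton clause (T'), T = 0.
From the singleton clause (R), R = 1.
From the singleton clause (S), S = 1.
That conflicts with the unit clause (S').
Undo P and try P = 1.
From the singleton clause (S'), S = 0.
That conflicts with the unit clause (S).
Both values of P lead to a conflict.

UNSATISFIABLE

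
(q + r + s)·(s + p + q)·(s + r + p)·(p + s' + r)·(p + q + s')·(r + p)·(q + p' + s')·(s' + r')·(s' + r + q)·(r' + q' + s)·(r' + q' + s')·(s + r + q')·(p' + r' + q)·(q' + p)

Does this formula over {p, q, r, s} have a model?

Yes, satisfiable

Suppose r = 0.
Unit clause (p) forces p = 1.
Suppose q = 1.
Unit clause (s) forces s = 1.
Every clause now holds.
A satisfying assignment: p=1; q=1; r=0; s=1.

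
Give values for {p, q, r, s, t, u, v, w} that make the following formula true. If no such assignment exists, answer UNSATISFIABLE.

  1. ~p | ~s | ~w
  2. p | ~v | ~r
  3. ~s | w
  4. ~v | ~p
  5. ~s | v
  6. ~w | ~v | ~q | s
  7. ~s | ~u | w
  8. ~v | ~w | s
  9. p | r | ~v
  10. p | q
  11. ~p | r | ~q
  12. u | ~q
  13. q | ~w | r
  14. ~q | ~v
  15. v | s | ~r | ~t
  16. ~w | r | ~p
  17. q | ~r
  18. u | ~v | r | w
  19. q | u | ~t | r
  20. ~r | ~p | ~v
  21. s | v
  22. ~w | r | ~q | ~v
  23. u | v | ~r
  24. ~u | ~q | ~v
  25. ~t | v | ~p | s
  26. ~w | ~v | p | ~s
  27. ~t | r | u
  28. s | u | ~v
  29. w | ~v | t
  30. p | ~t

Branch on s: set s = 0.
From the singleton clause (v), v = 1.
From the singleton clause (~p), p = 0.
From the singleton clause (~r), r = 0.
But (r) is also a unit clause — contradiction.
Undo s and try s = 1.
From the singleton clause (w), w = 1.
From the singleton clause (~p), p = 0.
From the singleton clause (v), v = 1.
But (~v) is also a unit clause — contradiction.
Either choice for s ends in contradiction.

UNSATISFIABLE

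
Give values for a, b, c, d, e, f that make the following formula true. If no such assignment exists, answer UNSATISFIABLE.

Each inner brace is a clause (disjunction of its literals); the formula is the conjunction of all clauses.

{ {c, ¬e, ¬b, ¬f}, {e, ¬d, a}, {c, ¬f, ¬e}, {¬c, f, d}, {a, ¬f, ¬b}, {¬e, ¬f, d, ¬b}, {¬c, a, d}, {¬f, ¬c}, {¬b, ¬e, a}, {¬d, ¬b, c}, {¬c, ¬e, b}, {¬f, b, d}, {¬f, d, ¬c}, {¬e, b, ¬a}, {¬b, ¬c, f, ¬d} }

a=True, b=False, c=False, d=True, e=False, f=False

Branch on f: set f = False.
Branch on c: set c = False.
Branch on d: set d = True.
(¬b) alone gives b = False.
Branch on e: set e = False.
(a) alone gives a = True.
Every clause now holds.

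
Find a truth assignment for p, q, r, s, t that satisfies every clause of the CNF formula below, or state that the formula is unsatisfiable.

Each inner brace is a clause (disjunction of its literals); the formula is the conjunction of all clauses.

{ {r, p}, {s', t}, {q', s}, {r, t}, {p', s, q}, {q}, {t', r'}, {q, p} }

p ↦ 1, q ↦ 1, r ↦ 0, s ↦ 1, t ↦ 1

The clause (q) is unit, so q = 1.
The clause (s) is unit, so s = 1.
The clause (t) is unit, so t = 1.
The clause (r') is unit, so r = 0.
The clause (p) is unit, so p = 1.
Every clause now holds.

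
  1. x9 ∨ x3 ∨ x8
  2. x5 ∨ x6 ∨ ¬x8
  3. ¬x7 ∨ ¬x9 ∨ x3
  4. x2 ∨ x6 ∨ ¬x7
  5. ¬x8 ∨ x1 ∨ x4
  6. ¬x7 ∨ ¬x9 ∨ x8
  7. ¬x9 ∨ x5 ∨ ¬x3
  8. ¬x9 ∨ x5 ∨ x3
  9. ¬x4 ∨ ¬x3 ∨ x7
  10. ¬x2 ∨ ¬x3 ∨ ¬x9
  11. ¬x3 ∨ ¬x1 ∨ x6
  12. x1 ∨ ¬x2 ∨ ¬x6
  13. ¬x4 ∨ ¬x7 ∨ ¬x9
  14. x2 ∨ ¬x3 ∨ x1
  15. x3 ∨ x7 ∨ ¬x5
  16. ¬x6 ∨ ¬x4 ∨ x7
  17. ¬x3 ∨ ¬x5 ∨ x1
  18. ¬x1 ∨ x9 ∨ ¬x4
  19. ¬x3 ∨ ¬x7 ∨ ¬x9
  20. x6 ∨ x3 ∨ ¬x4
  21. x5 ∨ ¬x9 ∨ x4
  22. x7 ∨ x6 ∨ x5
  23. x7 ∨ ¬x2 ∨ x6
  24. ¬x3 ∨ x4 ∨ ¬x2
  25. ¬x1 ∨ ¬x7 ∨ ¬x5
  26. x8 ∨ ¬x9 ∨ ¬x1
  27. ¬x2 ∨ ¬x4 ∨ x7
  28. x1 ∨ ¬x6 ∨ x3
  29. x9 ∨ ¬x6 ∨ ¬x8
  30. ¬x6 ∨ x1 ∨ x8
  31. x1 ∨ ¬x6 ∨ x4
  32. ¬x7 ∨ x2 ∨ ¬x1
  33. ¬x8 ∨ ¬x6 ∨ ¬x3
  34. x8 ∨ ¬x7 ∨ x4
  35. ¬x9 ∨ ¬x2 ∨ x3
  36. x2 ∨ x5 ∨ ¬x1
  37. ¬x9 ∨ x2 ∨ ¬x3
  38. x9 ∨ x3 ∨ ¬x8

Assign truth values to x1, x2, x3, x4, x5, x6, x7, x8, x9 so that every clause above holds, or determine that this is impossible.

x1=True,  x2=False,  x3=True,  x4=False,  x5=True,  x6=True,  x7=False,  x8=False,  x9=False

Case x9 = False:
Case x3 = True:
Case x4 = False:
Unit clause (¬x2) forces x2 = False.
Unit clause (x1) forces x1 = True.
Unit clause (x6) forces x6 = True.
Unit clause (¬x8) forces x8 = False.
Unit clause (¬x7) forces x7 = False.
Unit clause (x5) forces x5 = True.
All clauses are satisfied.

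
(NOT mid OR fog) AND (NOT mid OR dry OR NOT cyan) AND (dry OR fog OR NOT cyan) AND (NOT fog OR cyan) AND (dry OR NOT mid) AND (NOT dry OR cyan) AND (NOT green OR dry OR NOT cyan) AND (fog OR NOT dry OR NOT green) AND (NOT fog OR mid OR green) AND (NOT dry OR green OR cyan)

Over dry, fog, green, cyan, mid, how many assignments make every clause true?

6

There are 2^5 = 32 truth assignments over (dry, fog, green, cyan, mid).
Split on green. With green = true, the clauses containing green are satisfied and NOT green drops from the rest; 3 of the 2^4 = 16 assignments to the other variables satisfy what remains.
With green = false, by the same count on the reduced clause set, 3 assignments work.
Total: 3 + 3 = 6.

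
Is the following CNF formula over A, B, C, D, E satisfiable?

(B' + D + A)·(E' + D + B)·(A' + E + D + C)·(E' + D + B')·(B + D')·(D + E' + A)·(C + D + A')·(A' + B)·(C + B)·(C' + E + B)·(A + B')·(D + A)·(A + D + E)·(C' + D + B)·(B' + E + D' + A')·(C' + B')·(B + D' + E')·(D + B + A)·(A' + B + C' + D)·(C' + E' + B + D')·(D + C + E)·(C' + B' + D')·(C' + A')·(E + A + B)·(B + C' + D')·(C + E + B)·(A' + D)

Branch on B: set B = 1.
(A) alone gives A = 1.
(C') alone gives C = 0.
(D) alone gives D = 1.
(E) alone gives E = 1.
All clauses are satisfied.
A satisfying assignment: A=1,  B=1,  C=0,  D=1,  E=1.

Yes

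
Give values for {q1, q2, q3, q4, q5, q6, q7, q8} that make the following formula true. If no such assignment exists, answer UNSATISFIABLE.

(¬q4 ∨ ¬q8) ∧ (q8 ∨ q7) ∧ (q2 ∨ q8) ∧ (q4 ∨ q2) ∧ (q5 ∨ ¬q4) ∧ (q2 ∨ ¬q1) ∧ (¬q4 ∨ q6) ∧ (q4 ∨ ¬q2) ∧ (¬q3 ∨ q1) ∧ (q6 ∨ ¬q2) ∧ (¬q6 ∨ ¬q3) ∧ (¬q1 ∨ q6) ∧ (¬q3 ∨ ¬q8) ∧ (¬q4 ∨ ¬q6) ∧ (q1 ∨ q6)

UNSATISFIABLE

Try q4 = False.
(q2) alone gives q2 = True.
But (¬q2) is also a unit clause — contradiction.
Backtrack on q4: now try q4 = True.
(¬q8) alone gives q8 = False.
(q7) alone gives q7 = True.
(q2) alone gives q2 = True.
(q5) alone gives q5 = True.
(q6) alone gives q6 = True.
But (¬q6) is also a unit clause — contradiction.
Neither q4 = True nor q4 = False works.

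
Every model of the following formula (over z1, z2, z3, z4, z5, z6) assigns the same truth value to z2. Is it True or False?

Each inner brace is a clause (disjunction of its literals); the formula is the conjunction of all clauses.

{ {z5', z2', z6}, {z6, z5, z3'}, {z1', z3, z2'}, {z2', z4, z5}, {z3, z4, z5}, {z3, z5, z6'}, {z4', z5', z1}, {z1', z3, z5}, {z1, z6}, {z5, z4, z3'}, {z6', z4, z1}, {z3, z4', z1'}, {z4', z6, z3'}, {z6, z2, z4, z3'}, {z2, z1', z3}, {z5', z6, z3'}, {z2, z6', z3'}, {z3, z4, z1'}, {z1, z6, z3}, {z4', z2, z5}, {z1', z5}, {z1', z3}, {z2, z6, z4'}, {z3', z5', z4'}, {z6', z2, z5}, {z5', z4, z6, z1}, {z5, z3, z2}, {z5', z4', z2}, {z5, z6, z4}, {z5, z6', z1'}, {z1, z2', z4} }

Suppose z2 = 0.
Suppose z1 = 1.
Unit clause (z3) forces z3 = 1.
Unit clause (z6') forces z6 = 0.
Unit clause (z5) forces z5 = 1.
That conflicts with the unit clause (z5').
Undo z1 and try z1 = 0.
Unit clause (z6) forces z6 = 1.
Unit clause (z4) forces z4 = 1.
Unit clause (z5') forces z5 = 0.
That conflicts with the unit clause (z5).
Neither z1 = 1 nor z1 = 0 works.
So every satisfying assignment has z2 = True.

True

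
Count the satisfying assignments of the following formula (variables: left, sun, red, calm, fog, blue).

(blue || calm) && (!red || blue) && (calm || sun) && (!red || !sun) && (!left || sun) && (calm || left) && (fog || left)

There are 2^6 = 64 truth assignments over (left, sun, red, calm, fog, blue).
Split on calm. With calm = true, the clauses containing calm are satisfied and !calm drops from the rest; 9 of the 2^5 = 32 assignments to the other variables satisfy what remains.
With calm = false, by the same count on the reduced clause set, 2 assignments work.
(One model: left=F, sun=F, red=F, calm=T, fog=T, blue=F.)
Total: 9 + 2 = 11.

11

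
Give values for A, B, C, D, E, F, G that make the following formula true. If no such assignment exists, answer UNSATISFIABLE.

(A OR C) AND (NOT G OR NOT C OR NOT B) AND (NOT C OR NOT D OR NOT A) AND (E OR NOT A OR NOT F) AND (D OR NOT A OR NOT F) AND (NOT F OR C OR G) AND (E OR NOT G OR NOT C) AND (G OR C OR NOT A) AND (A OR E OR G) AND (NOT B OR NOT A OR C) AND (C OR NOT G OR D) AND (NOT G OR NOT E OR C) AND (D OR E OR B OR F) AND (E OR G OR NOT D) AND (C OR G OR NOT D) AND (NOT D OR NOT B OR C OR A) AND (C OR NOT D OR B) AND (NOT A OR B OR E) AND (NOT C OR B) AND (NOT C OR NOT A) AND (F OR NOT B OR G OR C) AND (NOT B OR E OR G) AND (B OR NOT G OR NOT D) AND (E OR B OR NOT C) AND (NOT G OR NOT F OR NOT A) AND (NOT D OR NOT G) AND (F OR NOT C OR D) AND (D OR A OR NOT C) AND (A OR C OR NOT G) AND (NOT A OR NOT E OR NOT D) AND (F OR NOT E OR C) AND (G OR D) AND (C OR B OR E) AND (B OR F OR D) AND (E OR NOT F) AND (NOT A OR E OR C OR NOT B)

A: false, B: true, C: true, D: true, E: true, F: true, G: false

Case A = false:
(C) alone gives C = true.
(B) alone gives B = true.
(NOT G) alone gives G = false.
(E) alone gives E = true.
(D) alone gives D = true.
All clauses hold; F can take either value.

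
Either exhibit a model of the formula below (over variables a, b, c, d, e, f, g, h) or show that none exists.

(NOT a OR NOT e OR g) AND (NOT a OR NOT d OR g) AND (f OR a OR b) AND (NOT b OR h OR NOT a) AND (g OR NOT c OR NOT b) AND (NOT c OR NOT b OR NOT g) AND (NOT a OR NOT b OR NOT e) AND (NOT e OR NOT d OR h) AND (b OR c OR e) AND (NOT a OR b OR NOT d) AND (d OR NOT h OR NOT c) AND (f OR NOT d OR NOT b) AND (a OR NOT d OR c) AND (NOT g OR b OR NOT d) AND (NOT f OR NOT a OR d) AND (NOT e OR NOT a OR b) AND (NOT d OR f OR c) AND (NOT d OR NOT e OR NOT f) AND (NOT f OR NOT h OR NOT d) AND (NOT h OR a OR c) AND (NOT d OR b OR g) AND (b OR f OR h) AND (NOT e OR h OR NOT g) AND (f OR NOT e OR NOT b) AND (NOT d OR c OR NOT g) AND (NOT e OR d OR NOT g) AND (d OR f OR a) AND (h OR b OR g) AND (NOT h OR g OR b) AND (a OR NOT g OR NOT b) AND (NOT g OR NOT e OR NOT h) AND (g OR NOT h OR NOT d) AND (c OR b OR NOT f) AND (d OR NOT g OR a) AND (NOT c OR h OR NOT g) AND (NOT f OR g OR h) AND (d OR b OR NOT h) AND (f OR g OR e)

a=true,  b=true,  c=false,  d=false,  e=false,  f=false,  g=true,  h=true

Case a = true:
Case e = false:
Case d = false:
Unit clause (NOT f) forces f = false.
Unit clause (g) forces g = true.
Case b = true:
Unit clause (h) forces h = true.
Unit clause (NOT c) forces c = false.
Every clause now holds.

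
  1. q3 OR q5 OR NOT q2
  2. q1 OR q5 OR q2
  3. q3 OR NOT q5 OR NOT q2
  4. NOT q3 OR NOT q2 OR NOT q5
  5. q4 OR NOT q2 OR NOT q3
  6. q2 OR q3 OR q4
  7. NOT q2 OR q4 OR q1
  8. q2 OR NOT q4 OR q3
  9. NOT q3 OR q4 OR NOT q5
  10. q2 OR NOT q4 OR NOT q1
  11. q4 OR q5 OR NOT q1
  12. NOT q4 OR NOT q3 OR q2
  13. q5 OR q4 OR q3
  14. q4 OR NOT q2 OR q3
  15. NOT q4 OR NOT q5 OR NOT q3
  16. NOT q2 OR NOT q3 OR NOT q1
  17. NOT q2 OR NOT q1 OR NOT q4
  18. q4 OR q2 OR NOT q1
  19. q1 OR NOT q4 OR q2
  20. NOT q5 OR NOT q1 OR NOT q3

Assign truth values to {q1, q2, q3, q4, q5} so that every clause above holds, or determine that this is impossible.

Suppose q3 = true.
Suppose q2 = true.
Unit clause (NOT q5) forces q5 = false.
Unit clause (q4) forces q4 = true.
Unit clause (NOT q1) forces q1 = false.
All clauses are satisfied.

q1 ↦ false, q2 ↦ true, q3 ↦ true, q4 ↦ true, q5 ↦ false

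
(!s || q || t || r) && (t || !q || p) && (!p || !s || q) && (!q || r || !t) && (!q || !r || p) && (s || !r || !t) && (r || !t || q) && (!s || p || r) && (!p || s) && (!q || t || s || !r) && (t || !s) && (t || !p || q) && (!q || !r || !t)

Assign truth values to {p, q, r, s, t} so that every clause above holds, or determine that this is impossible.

Try p = false.
Try t = false.
Unit clause (!q) forces q = false.
Unit clause (!s) forces s = false.
Every clause is now satisfied; r is unconstrained.

p ↦ false, q ↦ false, r ↦ true, s ↦ false, t ↦ false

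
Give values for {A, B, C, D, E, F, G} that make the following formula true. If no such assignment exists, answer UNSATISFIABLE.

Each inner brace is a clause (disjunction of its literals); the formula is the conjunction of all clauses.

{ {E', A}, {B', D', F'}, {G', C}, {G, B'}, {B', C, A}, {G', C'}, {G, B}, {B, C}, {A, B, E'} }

UNSATISFIABLE

Try E = 0.
Try G = 0.
(B') alone gives B = 0.
But (B) is also a unit clause — contradiction.
Backtrack on G: now try G = 1.
(C) alone gives C = 1.
But (C') is also a unit clause — contradiction.
Neither G = 1 nor G = 0 works.
Backtrack on E: now try E = 1.
(A) alone gives A = 1.
Try G = 0.
(B') alone gives B = 0.
But (B) is also a unit clause — contradiction.
Backtrack on G: now try G = 1.
(C) alone gives C = 1.
But (C') is also a unit clause — contradiction.
Neither G = 1 nor G = 0 works.
Neither E = 1 nor E = 0 works.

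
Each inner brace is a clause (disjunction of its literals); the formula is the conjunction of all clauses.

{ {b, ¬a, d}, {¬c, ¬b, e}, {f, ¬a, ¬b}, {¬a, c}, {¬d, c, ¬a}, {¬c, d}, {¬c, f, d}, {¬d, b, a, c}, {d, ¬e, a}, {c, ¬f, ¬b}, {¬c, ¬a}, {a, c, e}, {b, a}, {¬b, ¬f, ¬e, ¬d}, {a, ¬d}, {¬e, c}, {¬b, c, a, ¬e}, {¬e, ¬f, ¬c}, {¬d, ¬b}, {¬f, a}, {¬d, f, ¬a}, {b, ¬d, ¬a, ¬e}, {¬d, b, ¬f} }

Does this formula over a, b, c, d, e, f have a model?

Unsatisfiable

Case a = False:
(b) alone gives b = True.
(¬d) alone gives d = False.
(¬c) alone gives c = False.
(¬e) alone gives e = False.
That conflicts with the unit clause (e).
Backtrack on a: now try a = True.
(c) alone gives c = True.
That conflicts with the unit clause (¬c).
Both values of a lead to a conflict.
No assignment satisfies every clause.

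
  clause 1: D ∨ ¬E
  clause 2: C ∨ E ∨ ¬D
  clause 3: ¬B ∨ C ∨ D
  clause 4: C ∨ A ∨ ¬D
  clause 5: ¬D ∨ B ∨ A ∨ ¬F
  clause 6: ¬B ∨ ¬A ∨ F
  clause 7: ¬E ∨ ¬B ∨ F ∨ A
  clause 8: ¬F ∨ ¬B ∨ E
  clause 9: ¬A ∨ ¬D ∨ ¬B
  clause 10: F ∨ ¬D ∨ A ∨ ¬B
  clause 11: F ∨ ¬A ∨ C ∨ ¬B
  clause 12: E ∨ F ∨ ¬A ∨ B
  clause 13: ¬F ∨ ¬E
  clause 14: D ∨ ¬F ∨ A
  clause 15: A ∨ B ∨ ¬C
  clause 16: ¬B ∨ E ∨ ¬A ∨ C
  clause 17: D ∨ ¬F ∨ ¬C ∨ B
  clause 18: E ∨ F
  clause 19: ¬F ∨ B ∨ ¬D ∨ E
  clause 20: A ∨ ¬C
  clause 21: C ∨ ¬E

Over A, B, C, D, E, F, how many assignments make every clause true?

2

There are 2^6 = 64 truth assignments over (A, B, C, D, E, F).
Split on D. With D = True, the clauses containing D are satisfied and ¬D drops from the rest; 1 of the 2^5 = 32 assignments to the other variables satisfy what remains.
With D = False, by the same count on the reduced clause set, 1 assignment works.
(One model: A=T, B=F, C=F, D=F, E=F, F=T.)
Total: 1 + 1 = 2.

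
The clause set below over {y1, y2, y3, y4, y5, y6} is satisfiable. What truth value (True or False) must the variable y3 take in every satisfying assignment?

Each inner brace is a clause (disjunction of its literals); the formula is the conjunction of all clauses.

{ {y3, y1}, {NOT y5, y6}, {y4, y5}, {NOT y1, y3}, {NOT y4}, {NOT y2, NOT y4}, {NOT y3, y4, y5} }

Suppose y3 = false.
Unit clause (y1) forces y1 = true.
Now (NOT y1) is unsatisfied and unit — conflict.
So every satisfying assignment has y3 = True.

True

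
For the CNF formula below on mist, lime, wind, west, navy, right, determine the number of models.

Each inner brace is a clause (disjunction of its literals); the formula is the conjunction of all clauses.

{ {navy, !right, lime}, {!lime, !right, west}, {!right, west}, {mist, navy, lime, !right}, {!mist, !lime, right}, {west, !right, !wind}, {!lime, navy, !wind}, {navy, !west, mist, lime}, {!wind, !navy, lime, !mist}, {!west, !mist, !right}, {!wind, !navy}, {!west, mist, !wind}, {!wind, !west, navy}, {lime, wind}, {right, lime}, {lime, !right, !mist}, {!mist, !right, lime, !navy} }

There are 2^6 = 64 truth assignments over (mist, lime, wind, west, navy, right).
Split on wind. With wind = true, the clauses containing wind are satisfied and !wind drops from the rest; 0 of the 2^5 = 32 assignments to the other variables satisfy what remains.
With wind = false, by the same count on the reduced clause set, 6 assignments work.
(One model: mist=F, lime=T, wind=F, west=F, navy=F, right=F.)
Total: 0 + 6 = 6.

6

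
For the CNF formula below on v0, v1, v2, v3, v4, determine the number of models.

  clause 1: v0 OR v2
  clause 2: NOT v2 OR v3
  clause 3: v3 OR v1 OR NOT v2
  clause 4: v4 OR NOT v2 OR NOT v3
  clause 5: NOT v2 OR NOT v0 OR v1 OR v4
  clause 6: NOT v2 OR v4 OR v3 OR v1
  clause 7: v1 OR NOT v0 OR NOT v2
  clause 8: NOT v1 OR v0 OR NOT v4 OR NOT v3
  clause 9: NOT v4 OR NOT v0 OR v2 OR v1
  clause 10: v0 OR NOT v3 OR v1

7

There are 2^5 = 32 truth assignments over (v0, v1, v2, v3, v4).
Split on v0. With v0 = true, the clauses containing v0 are satisfied and NOT v0 drops from the rest; 7 of the 2^4 = 16 assignments to the other variables satisfy what remains.
With v0 = false, by the same count on the reduced clause set, 0 assignments work.
(One model: v0=T, v1=F, v2=F, v3=F, v4=F.)
Total: 7 + 0 = 7.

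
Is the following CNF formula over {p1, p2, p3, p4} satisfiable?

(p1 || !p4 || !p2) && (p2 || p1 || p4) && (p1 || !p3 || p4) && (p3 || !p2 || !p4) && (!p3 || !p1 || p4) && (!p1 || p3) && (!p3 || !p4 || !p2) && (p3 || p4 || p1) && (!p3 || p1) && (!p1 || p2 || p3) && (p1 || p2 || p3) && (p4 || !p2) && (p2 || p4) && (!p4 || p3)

Yes, satisfiable

Suppose p1 = true.
From the singleton clause (p3), p3 = true.
From the singleton clause (p4), p4 = true.
From the singleton clause (!p2), p2 = false.
This assignment satisfies each clause.
A satisfying assignment: p1: true, p2: false, p3: true, p4: true.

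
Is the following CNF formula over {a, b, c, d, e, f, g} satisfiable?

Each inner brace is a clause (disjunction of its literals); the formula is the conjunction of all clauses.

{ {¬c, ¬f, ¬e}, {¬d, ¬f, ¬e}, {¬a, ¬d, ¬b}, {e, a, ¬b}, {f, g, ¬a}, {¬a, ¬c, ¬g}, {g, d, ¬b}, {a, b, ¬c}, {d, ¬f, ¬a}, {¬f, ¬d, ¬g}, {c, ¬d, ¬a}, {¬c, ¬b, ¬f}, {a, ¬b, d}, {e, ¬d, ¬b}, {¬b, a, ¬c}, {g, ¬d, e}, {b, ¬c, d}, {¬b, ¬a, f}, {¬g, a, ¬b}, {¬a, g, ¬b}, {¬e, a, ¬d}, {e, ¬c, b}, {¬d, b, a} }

Branch on c: set c = False.
Branch on d: set d = False.
Branch on g: set g = False.
The clause (¬b) is unit, so b = False.
Branch on f: set f = True.
The clause (¬a) is unit, so a = False.
Every clause is now satisfied; e is unconstrained.
A satisfying assignment: a: False,  b: False,  c: False,  d: False,  e: True,  f: True,  g: False.

Yes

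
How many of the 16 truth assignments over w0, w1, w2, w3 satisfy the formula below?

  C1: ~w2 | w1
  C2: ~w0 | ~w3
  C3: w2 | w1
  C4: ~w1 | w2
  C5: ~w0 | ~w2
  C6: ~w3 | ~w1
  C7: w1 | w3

1

There are 2^4 = 16 truth assignments over (w0, w1, w2, w3).
Check each against the 7 clauses (columns in the order w0, w1, w2, w3):
  F F F F  ✗ fails (w2 | w1)
  F F F T  ✗ fails (w2 | w1)
  F F T F  ✗ fails (~w2 | w1)
  F F T T  ✗ fails (~w2 | w1)
  F T F F  ✗ fails (~w1 | w2)
  F T F T  ✗ fails (~w1 | w2)
  F T T F  ✓ satisfies all
  F T T T  ✗ fails (~w3 | ~w1)
  T F F F  ✗ fails (w2 | w1)
  T F F T  ✗ fails (~w0 | ~w3)
  T F T F  ✗ fails (~w2 | w1)
  T F T T  ✗ fails (~w2 | w1)
  T T F F  ✗ fails (~w1 | w2)
  T T F T  ✗ fails (~w0 | ~w3)
  T T T F  ✗ fails (~w0 | ~w2)
  T T T T  ✗ fails (~w0 | ~w3)
1 of the 16 rows is a model.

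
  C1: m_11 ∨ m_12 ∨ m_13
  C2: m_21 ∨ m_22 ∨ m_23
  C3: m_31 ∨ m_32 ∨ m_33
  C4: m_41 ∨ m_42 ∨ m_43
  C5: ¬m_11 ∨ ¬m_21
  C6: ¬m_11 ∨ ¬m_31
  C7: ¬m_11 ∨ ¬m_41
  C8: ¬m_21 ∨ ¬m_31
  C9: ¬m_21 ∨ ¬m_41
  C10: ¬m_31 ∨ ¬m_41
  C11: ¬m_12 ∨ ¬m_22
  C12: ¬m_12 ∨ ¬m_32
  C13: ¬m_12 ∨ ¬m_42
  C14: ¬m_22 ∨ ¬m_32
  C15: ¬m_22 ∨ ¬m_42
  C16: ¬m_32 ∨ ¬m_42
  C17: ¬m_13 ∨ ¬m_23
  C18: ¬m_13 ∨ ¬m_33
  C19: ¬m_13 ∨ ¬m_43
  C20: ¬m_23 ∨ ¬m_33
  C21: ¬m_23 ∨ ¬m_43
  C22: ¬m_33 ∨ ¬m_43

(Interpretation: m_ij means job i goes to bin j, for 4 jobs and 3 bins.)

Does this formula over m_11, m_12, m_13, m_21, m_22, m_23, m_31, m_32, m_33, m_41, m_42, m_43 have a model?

No

Case m_11 = False:
Case m_12 = True:
From the singleton clause (¬m_22), m_22 = False.
From the singleton clause (¬m_32), m_32 = False.
From the singleton clause (¬m_42), m_42 = False.
Case m_21 = True:
From the singleton clause (¬m_31), m_31 = False.
From the singleton clause (m_33), m_33 = True.
From the singleton clause (¬m_41), m_41 = False.
From the singleton clause (m_43), m_43 = True.
But (¬m_43) is also a unit clause — contradiction.
Backtrack on m_21: now try m_21 = False.
From the singleton clause (m_23), m_23 = True.
From the singleton clause (¬m_13), m_13 = False.
From the singleton clause (¬m_33), m_33 = False.
From the singleton clause (m_31), m_31 = True.
From the singleton clause (¬m_41), m_41 = False.
From the singleton clause (m_43), m_43 = True.
But (¬m_43) is also a unit clause — contradiction.
Both values of m_21 lead to a conflict.
Backtrack on m_12: now try m_12 = False.
From the singleton clause (m_13), m_13 = True.
From the singleton clause (¬m_23), m_23 = False.
From the singleton clause (¬m_33), m_33 = False.
From the singleton clause (¬m_43), m_43 = False.
Case m_21 = True:
From the singleton clause (¬m_31), m_31 = False.
From the singleton clause (m_32), m_32 = True.
From the singleton clause (¬m_41), m_41 = False.
From the singleton clause (m_42), m_42 = True.
But (¬m_42) is also a unit clause — contradiction.
Backtrack on m_21: now try m_21 = False.
From the singleton clause (m_22), m_22 = True.
From the singleton clause (¬m_32), m_32 = False.
From the singleton clause (m_31), m_31 = True.
From the singleton clause (¬m_41), m_41 = False.
From the singleton clause (m_42), m_42 = True.
But (¬m_42) is also a unit clause — contradiction.
Both values of m_21 lead to a conflict.
Both values of m_12 lead to a conflict.
Backtrack on m_11: now try m_11 = True.
From the singleton clause (¬m_21), m_21 = False.
From the singleton clause (¬m_31), m_31 = False.
From the singleton clause (¬m_41), m_41 = False.
Case m_22 = True:
From the singleton clause (¬m_12), m_12 = False.
From the singleton clause (¬m_32), m_32 = False.
From the singleton clause (m_33), m_33 = True.
From the singleton clause (¬m_42), m_42 = False.
From the singleton clause (m_43), m_43 = True.
But (¬m_43) is also a unit clause — contradiction.
Backtrack on m_22: now try m_22 = False.
From the singleton clause (m_23), m_23 = True.
From the singleton clause (¬m_13), m_13 = False.
From the singleton clause (¬m_33), m_33 = False.
From the singleton clause (m_32), m_32 = True.
From the singleton clause (¬m_12), m_12 = False.
From the singleton clause (¬m_42), m_42 = False.
From the singleton clause (m_43), m_43 = True.
But (¬m_43) is also a unit clause — contradiction.
Both values of m_22 lead to a conflict.
Both values of m_11 lead to a conflict.
No assignment satisfies every clause.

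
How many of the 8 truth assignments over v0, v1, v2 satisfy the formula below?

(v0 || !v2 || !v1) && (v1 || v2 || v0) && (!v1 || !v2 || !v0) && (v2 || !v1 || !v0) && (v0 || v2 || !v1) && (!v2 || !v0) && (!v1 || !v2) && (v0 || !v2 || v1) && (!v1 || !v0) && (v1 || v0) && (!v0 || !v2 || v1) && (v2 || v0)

There are 2^3 = 8 truth assignments over (v0, v1, v2).
Check each against the 12 clauses (columns in the order v0, v1, v2):
  F F F  ✗ fails (v1 || v2 || v0)
  F F T  ✗ fails (v0 || !v2 || v1)
  F T F  ✗ fails (v0 || v2 || !v1)
  F T T  ✗ fails (v0 || !v2 || !v1)
  T F F  ✓ satisfies all
  T F T  ✗ fails (!v2 || !v0)
  T T F  ✗ fails (v2 || !v1 || !v0)
  T T T  ✗ fails (!v1 || !v2 || !v0)
1 of the 8 rows is a model.

1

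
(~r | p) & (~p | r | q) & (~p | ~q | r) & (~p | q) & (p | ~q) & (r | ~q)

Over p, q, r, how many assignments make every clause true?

2

There are 2^3 = 8 truth assignments over (p, q, r).
Split on p. With p = 1, the clauses containing p are satisfied and ~p drops from the rest; 1 of the 2^2 = 4 assignments to the other variables satisfy what remains.
With p = 0, by the same count on the reduced clause set, 1 assignment works.
Total: 1 + 1 = 2.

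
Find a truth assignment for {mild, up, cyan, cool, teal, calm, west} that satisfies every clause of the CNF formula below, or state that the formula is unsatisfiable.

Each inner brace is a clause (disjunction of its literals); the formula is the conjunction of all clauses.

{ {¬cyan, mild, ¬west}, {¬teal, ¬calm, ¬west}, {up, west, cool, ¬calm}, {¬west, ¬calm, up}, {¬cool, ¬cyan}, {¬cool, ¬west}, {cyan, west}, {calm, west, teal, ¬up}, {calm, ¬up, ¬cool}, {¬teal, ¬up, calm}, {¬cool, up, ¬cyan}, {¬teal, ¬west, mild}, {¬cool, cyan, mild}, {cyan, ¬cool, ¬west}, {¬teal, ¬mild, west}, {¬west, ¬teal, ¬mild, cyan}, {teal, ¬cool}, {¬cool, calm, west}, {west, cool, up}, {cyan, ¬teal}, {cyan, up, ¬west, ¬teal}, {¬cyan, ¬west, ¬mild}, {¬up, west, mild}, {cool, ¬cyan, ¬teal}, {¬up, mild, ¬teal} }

mild ↦ True, up ↦ True, cyan ↦ False, cool ↦ False, teal ↦ False, calm ↦ False, west ↦ True

Case cool = False:
Case cyan = False:
(west) alone gives west = True.
(¬teal) alone gives teal = False.
Case calm = False:
No clause remains; mild, up are free.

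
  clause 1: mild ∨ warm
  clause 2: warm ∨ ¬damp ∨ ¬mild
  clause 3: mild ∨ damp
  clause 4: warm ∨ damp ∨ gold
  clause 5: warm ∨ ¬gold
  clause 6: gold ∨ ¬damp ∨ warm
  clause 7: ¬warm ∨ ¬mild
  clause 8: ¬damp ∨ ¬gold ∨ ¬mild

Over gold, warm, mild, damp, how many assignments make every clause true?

2

There are 2^4 = 16 truth assignments over (gold, warm, mild, damp).
Check each against the 8 clauses (columns in the order gold, warm, mild, damp):
  F F F F  ✗ fails (mild ∨ warm)
  F F F T  ✗ fails (mild ∨ warm)
  F F T F  ✗ fails (warm ∨ damp ∨ gold)
  F F T T  ✗ fails (warm ∨ ¬damp ∨ ¬mild)
  F T F F  ✗ fails (mild ∨ damp)
  F T F T  ✓ satisfies all
  F T T F  ✗ fails (¬warm ∨ ¬mild)
  F T T T  ✗ fails (¬warm ∨ ¬mild)
  T F F F  ✗ fails (mild ∨ warm)
  T F F T  ✗ fails (mild ∨ warm)
  T F T F  ✗ fails (warm ∨ ¬gold)
  T F T T  ✗ fails (warm ∨ ¬damp ∨ ¬mild)
  T T F F  ✗ fails (mild ∨ damp)
  T T F T  ✓ satisfies all
  T T T F  ✗ fails (¬warm ∨ ¬mild)
  T T T T  ✗ fails (¬warm ∨ ¬mild)
2 of the 16 rows are models.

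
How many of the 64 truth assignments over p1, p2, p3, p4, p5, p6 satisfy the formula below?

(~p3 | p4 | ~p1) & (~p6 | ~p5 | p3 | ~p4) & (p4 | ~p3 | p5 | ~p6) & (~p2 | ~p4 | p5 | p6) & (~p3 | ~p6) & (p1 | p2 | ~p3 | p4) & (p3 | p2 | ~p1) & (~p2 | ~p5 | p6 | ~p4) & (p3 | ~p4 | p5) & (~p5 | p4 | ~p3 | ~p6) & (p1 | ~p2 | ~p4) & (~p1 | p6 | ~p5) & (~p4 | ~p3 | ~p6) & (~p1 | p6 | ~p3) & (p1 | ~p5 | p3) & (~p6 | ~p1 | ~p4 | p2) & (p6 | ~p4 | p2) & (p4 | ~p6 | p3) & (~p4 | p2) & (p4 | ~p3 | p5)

4

There are 2^6 = 64 truth assignments over (p1, p2, p3, p4, p5, p6).
Split on p6. With p6 = 1, the clauses containing p6 are satisfied and ~p6 drops from the rest; 0 of the 2^5 = 32 assignments to the other variables satisfy what remains.
With p6 = 0, by the same count on the reduced clause set, 4 assignments work.
(One model: p1=F, p2=F, p3=F, p4=F, p5=F, p6=F.)
Total: 0 + 4 = 4.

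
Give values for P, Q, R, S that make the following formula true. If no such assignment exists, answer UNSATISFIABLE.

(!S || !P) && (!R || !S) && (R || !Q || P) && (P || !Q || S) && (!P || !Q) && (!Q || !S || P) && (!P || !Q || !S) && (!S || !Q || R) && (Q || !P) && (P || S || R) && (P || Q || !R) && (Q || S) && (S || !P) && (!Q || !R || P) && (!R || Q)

Suppose S = true.
(!P) alone gives P = false.
(!R) alone gives R = false.
(!Q) alone gives Q = false.
This assignment satisfies each clause.

P=false, Q=false, R=false, S=true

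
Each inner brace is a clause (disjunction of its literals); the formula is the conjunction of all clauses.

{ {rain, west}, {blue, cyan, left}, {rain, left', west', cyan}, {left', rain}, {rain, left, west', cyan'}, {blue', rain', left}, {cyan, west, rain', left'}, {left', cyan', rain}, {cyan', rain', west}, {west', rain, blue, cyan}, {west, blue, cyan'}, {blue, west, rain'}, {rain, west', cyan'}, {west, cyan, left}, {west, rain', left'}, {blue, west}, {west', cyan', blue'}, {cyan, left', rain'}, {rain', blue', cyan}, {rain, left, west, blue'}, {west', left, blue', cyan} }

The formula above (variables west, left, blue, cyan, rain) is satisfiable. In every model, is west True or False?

True

Suppose west = 0.
Unit clause (rain) forces rain = 1.
Unit clause (cyan') forces cyan = 0.
Unit clause (left') forces left = 0.
But (left) is also a unit clause — contradiction.
So every satisfying assignment has west = True.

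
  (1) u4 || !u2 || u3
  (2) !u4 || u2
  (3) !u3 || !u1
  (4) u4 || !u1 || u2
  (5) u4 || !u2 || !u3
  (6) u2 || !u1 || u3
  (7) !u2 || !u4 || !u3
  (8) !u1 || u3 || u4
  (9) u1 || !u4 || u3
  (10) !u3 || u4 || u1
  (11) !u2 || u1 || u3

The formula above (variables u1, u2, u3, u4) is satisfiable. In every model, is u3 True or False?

False

Suppose u3 = true.
The clause (!u1) is unit, so u1 = false.
The clause (u4) is unit, so u4 = true.
The clause (u2) is unit, so u2 = true.
Now (!u2) is unsatisfied and unit — conflict.
So every satisfying assignment has u3 = False.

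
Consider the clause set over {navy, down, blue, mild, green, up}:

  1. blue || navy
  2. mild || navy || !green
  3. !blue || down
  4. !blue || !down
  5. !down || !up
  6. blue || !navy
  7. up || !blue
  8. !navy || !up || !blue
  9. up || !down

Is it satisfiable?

No

Try blue = true.
From the singleton clause (down), down = true.
But (!down) is also a unit clause — contradiction.
So blue must be the other value — set blue = false.
From the singleton clause (navy), navy = true.
But (!navy) is also a unit clause — contradiction.
Neither blue = true nor blue = false works.
No assignment satisfies every clause.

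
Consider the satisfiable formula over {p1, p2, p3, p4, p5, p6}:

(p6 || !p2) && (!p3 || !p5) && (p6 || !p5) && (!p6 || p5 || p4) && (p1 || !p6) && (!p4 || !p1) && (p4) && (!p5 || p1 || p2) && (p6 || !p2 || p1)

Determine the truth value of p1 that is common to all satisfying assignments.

Suppose p1 = true.
The clause (!p4) is unit, so p4 = false.
That conflicts with the unit clause (p4).
So every satisfying assignment has p1 = False.

False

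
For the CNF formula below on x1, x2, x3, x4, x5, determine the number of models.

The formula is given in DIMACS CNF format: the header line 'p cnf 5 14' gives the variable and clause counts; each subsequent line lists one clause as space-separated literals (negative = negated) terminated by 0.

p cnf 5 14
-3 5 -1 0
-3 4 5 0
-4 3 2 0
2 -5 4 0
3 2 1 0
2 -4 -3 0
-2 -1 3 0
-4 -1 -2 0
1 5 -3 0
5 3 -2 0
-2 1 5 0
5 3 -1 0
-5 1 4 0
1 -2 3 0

There are 2^5 = 32 truth assignments over (x1, x2, x3, x4, x5).
Split on x5. With x5 = True, the clauses containing x5 are satisfied and ¬x5 drops from the rest; 2 of the 2^4 = 16 assignments to the other variables satisfy what remains.
With x5 = False, by the same count on the reduced clause set, 0 assignments work.
(One model: x1=F, x2=T, x3=T, x4=T, x5=T.)
Total: 2 + 0 = 2.

2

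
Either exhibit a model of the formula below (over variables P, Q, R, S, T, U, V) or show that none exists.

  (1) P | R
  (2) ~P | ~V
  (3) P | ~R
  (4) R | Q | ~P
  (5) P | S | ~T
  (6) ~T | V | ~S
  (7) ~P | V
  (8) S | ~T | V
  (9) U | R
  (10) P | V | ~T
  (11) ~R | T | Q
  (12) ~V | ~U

Case P = 1:
From the singleton clause (~V), V = 0.
That conflicts with the unit clause (V).
That branch fails; take P = 0 instead.
From the singleton clause (R), R = 1.
That conflicts with the unit clause (~R).
Both values of P lead to a conflict.

UNSATISFIABLE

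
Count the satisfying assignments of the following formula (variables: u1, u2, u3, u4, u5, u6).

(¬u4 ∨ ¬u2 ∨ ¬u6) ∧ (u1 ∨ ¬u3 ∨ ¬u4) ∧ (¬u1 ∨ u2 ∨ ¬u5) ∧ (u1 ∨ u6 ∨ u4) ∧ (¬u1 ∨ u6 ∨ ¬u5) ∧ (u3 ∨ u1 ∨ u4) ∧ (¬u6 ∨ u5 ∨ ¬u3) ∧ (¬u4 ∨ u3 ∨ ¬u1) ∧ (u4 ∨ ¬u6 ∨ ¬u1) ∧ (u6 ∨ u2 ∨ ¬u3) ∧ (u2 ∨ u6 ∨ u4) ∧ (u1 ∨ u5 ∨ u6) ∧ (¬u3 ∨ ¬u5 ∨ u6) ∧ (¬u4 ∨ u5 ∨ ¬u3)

There are 2^6 = 64 truth assignments over (u1, u2, u3, u4, u5, u6).
Split on u3. With u3 = True, the clauses containing u3 are satisfied and ¬u3 drops from the rest; 3 of the 2^5 = 32 assignments to the other variables satisfy what remains.
With u3 = False, by the same count on the reduced clause set, 5 assignments work.
(One model: u1=F, u2=F, u3=F, u4=T, u5=F, u6=T.)
Total: 3 + 5 = 8.

8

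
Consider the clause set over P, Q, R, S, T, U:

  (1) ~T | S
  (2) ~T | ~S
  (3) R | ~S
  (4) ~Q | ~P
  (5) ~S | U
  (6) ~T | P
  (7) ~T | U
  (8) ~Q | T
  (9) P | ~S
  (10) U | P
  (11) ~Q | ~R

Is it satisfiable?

Suppose T = 0.
From the singleton clause (~Q), Q = 0.
Suppose R = 0.
From the singleton clause (~S), S = 0.
Suppose U = 1.
All clauses hold; P can take either value.
A satisfying assignment: P: 1, Q: 0, R: 0, S: 0, T: 0, U: 1.

Yes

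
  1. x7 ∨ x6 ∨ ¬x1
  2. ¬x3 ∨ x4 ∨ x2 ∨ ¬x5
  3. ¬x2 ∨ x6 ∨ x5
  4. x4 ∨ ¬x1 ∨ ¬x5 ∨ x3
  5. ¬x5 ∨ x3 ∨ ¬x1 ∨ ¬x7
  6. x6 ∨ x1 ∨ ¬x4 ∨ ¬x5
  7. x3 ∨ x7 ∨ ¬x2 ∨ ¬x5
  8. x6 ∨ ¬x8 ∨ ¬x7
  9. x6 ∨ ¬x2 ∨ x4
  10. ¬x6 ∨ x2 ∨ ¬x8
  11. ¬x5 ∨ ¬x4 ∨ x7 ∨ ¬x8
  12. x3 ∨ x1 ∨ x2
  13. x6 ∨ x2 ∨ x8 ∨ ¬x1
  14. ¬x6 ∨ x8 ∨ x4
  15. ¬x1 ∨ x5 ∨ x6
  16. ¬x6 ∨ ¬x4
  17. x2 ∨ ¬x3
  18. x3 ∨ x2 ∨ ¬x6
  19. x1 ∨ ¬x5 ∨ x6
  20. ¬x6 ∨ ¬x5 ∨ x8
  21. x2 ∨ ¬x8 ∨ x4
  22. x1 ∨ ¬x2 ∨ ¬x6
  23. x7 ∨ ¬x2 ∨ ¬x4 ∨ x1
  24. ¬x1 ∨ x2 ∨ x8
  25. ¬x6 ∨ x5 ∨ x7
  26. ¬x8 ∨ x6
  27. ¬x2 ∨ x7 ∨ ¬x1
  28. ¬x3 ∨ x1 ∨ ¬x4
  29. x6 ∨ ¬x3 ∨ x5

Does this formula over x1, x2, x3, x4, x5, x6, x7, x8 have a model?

Try x6 = False.
Unit clause (¬x8) forces x8 = False.
Try x7 = True.
Try x2 = True.
Unit clause (x5) forces x5 = True.
Unit clause (x4) forces x4 = True.
Unit clause (x1) forces x1 = True.
Unit clause (x3) forces x3 = True.
Every clause now holds.
A satisfying assignment: x1 ↦ True; x2 ↦ True; x3 ↦ True; x4 ↦ True; x5 ↦ True; x6 ↦ False; x7 ↦ True; x8 ↦ False.

Yes, satisfiable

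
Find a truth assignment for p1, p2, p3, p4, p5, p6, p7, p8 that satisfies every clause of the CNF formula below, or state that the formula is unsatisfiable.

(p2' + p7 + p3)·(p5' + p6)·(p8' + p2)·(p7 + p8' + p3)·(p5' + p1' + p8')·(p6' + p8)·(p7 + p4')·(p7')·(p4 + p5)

(p7') alone gives p7 = 0.
(p4') alone gives p4 = 0.
(p5) alone gives p5 = 1.
(p6) alone gives p6 = 1.
(p8) alone gives p8 = 1.
(p2) alone gives p2 = 1.
(p3) alone gives p3 = 1.
(p1') alone gives p1 = 0.
This assignment satisfies each clause.

p1: 0,  p2: 1,  p3: 1,  p4: 0,  p5: 1,  p6: 1,  p7: 0,  p8: 1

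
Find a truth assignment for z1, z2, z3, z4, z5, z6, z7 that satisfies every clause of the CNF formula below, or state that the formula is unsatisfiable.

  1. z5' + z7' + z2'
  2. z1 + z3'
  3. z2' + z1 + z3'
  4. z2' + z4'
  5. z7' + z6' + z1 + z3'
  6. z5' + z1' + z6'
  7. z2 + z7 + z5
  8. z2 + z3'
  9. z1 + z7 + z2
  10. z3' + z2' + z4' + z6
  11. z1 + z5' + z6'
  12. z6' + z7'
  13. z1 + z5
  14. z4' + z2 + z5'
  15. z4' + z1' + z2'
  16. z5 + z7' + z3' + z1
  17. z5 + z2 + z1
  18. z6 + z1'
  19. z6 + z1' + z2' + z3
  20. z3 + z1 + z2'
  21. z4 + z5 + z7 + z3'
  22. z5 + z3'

z1: 0,  z2: 0,  z3: 0,  z4: 0,  z5: 1,  z6: 0,  z7: 1

Case z1 = 0:
The clause (z3') is unit, so z3 = 0.
The clause (z5) is unit, so z5 = 1.
The clause (z6') is unit, so z6 = 0.
The clause (z2') is unit, so z2 = 0.
The clause (z7) is unit, so z7 = 1.
The clause (z4') is unit, so z4 = 0.
All clauses are satisfied.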